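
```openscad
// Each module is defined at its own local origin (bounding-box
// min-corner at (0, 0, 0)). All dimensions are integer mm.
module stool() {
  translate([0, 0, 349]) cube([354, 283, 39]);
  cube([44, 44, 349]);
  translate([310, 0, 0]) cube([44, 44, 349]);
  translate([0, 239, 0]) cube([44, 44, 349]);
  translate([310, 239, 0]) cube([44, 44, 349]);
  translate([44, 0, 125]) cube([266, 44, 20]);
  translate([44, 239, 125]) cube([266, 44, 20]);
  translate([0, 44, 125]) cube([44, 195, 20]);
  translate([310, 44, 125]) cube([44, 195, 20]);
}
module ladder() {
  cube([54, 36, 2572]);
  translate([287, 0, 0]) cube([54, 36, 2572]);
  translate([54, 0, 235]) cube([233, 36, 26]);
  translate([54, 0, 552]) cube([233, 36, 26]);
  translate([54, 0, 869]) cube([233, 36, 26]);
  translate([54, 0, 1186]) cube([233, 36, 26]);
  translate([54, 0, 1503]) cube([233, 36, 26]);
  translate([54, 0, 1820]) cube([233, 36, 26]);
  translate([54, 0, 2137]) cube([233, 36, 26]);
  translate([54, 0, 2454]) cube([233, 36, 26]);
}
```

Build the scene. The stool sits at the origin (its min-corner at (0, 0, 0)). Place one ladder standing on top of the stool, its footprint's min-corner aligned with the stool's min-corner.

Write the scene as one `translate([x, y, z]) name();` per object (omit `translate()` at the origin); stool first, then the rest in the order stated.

stool();
translate([0, 0, 388]) ladder();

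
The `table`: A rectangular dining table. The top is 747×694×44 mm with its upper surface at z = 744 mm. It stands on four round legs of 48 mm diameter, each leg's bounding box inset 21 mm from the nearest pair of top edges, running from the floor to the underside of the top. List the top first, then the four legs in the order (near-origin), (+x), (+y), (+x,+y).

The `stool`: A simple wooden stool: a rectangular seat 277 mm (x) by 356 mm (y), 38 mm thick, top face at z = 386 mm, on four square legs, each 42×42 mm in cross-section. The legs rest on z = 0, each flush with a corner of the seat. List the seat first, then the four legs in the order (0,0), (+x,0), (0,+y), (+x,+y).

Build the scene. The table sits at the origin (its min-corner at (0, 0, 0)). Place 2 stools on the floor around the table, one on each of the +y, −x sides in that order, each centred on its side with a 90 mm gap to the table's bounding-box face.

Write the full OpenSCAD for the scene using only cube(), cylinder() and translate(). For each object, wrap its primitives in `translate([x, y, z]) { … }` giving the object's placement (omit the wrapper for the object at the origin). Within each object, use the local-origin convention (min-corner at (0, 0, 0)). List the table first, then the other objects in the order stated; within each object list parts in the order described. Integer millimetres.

translate([0, 0, 700]) cube([747, 694, 44]);
translate([45, 45, 0]) cylinder(h = 700, r = 24);
translate([702, 45, 0]) cylinder(h = 700, r = 24);
translate([45, 649, 0]) cylinder(h = 700, r = 24);
translate([702, 649, 0]) cylinder(h = 700, r = 24);
translate([235, 784, 0]) {
  translate([0, 0, 348]) cube([277, 356, 38]);
  cube([42, 42, 348]);
  translate([235, 0, 0]) cube([42, 42, 348]);
  translate([0, 314, 0]) cube([42, 42, 348]);
  translate([235, 314, 0]) cube([42, 42, 348]);
}
translate([-367, 169, 0]) {
  translate([0, 0, 348]) cube([277, 356, 38]);
  cube([42, 42, 348]);
  translate([235, 0, 0]) cube([42, 42, 348]);
  translate([0, 314, 0]) cube([42, 42, 348]);
  translate([235, 314, 0]) cube([42, 42, 348]);
}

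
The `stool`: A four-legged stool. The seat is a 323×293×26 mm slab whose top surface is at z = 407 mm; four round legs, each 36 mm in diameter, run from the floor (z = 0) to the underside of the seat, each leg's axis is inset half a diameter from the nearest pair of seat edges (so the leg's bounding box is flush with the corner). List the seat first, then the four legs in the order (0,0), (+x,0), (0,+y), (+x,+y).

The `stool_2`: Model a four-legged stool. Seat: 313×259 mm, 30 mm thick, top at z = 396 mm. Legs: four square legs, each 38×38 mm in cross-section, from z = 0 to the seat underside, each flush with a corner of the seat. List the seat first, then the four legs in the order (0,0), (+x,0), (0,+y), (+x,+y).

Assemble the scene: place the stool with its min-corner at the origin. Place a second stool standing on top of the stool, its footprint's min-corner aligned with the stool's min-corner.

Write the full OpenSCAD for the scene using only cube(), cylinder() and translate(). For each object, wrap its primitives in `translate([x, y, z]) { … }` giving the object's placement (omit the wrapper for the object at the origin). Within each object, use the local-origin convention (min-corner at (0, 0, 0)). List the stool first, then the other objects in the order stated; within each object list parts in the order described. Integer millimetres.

translate([0, 0, 381]) cube([323, 293, 26]);
translate([18, 18, 0]) cylinder(h = 381, r = 18);
translate([305, 18, 0]) cylinder(h = 381, r = 18);
translate([18, 275, 0]) cylinder(h = 381, r = 18);
translate([305, 275, 0]) cylinder(h = 381, r = 18);
translate([0, 0, 407]) {
  translate([0, 0, 366]) cube([313, 259, 30]);
  cube([38, 38, 366]);
  translate([275, 0, 0]) cube([38, 38, 366]);
  translate([0, 221, 0]) cube([38, 38, 366]);
  translate([275, 221, 0]) cube([38, 38, 366]);
}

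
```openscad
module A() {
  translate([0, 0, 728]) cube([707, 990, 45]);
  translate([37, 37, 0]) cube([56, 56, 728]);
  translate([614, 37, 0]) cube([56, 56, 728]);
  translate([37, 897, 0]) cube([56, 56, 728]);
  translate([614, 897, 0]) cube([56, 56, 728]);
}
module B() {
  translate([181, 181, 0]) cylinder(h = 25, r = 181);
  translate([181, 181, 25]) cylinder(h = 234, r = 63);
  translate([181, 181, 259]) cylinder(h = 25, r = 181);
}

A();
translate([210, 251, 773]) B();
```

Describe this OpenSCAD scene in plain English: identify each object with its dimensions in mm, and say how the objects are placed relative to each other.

A is a rectangular dining table. The top is 707×990×45 mm with its upper surface at z = 773 mm. It stands on four 56×56 mm square legs, each inset 37 mm from the nearest pair of top edges, running from the floor to the underside of the top.

B is a spool: two coaxial disc flanges of radius 181 mm and thickness 25 mm, joined by a core cylinder of radius 63 mm and height 234 mm. The lower flange rests on z = 0 and the three cylinders share a vertical axis.

The spool is on top of the table.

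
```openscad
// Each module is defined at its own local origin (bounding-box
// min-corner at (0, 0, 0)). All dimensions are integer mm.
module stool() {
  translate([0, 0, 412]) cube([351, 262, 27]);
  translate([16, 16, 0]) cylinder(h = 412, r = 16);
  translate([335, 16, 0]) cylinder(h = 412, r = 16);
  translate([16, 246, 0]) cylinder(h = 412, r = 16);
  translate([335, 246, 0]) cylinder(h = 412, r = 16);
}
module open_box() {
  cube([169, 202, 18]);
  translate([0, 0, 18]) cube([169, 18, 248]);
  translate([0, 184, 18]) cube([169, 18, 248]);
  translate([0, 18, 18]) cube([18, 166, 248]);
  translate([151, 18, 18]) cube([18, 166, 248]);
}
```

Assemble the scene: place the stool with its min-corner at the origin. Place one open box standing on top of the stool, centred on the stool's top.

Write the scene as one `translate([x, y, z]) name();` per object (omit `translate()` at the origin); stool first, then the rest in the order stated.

stool();
translate([91, 30, 439]) open_box();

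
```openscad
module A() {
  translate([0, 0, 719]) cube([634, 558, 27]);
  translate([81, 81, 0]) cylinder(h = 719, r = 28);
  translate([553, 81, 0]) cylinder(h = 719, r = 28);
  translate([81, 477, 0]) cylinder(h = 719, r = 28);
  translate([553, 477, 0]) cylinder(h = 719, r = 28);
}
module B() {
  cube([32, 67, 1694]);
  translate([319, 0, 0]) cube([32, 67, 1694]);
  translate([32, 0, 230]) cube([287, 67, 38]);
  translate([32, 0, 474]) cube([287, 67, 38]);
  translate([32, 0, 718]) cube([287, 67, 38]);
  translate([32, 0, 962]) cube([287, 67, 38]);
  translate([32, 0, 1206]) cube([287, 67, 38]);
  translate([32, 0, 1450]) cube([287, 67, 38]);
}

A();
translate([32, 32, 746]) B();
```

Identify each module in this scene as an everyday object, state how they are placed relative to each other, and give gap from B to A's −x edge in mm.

The ladder's min-x is at 32; the table's min-x is 0; gap = 32 mm.

A is a table. B is a ladder. The ladder is on top of the table. The gap from the ladder to the table's −x edge is 32 mm.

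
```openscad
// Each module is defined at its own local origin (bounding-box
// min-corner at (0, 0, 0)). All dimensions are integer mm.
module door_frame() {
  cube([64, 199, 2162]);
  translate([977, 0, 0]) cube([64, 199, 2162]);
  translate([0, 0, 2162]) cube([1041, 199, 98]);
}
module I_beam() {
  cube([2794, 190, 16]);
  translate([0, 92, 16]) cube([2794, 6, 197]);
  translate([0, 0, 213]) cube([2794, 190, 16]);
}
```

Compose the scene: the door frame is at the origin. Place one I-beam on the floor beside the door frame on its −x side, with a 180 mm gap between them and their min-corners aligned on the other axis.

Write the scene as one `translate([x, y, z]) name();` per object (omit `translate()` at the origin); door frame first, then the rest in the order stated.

door_frame();
translate([-2974, 0, 0]) I_beam();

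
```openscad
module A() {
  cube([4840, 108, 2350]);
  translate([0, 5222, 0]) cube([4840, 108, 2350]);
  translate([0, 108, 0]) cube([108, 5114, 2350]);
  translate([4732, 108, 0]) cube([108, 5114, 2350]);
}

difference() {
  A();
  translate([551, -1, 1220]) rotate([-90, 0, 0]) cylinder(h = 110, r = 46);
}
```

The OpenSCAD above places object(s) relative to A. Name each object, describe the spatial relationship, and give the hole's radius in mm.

A is a house frame. The house frame has a circular hole through its front wall. The hole's radius is 46 mm.

The subtracted cylinder has r = 46 mm.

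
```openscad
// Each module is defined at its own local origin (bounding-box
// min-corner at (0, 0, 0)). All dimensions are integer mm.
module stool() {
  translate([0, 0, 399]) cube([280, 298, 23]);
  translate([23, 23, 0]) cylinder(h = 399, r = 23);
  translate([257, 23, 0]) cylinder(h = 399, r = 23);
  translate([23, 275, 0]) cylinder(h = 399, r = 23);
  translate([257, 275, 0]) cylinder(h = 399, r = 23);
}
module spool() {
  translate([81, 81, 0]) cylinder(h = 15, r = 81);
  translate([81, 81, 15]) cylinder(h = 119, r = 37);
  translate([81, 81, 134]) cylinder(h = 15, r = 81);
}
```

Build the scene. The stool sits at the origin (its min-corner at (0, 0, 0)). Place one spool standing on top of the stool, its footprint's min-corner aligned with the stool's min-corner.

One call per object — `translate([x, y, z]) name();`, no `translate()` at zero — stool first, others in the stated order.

stool();
translate([0, 0, 422]) spool();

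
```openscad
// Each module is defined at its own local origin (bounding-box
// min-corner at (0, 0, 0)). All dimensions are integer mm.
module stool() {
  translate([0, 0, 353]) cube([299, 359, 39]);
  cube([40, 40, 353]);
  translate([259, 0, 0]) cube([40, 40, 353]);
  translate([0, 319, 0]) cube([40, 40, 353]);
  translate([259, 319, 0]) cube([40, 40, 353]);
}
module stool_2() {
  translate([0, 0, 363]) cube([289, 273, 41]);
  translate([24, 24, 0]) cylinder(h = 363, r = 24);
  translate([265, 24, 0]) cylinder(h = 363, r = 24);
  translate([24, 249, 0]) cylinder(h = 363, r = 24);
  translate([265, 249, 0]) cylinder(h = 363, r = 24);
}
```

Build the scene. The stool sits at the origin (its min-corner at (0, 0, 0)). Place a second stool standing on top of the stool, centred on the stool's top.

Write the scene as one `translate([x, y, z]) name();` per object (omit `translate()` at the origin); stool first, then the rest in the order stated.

stool();
translate([5, 43, 392]) stool_2();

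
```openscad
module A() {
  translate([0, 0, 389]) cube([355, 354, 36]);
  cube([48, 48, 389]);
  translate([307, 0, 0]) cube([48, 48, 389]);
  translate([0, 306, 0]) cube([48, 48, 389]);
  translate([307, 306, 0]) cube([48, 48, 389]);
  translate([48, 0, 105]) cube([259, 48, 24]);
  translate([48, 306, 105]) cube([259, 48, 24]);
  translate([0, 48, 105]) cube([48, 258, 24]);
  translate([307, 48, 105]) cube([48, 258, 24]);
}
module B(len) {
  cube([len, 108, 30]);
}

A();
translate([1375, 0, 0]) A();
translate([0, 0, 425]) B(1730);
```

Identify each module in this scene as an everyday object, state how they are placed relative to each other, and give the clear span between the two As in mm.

A is a stool. B is a beam. A beam spans the tops of two stools. The clear span between the two stools is 1020 mm.

Second stool starts at x = 1375; first ends at x = 355; clear span = 1375 − 355 = 1020 mm.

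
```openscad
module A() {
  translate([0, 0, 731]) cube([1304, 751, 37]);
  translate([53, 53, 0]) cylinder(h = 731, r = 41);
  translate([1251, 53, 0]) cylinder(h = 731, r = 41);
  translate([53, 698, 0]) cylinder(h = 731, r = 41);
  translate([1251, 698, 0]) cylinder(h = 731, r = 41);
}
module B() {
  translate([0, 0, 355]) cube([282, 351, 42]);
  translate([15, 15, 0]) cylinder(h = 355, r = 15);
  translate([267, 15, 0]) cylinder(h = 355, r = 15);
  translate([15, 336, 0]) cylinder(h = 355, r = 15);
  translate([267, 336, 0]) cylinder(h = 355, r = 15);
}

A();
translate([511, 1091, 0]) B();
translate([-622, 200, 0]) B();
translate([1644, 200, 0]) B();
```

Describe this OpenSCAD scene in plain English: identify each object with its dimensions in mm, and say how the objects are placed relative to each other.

A is a table with a 1304×751 mm rectangular top, 37 mm thick, top surface at z = 768 mm, supported by four round legs of 82 mm diameter, each leg's bounding box inset 12 mm from the nearest pair of top edges, running from the floor.

B is a simple wooden stool: a rectangular seat 282 mm (x) by 351 mm (y), 42 mm thick, top face at z = 397 mm, on four round legs, each 30 mm in diameter. The legs rest on z = 0, each leg's axis is inset half a diameter from the nearest pair of seat edges (so the leg's bounding box is flush with the corner).

Three stools sit around the table at the +y, −x, +x sides.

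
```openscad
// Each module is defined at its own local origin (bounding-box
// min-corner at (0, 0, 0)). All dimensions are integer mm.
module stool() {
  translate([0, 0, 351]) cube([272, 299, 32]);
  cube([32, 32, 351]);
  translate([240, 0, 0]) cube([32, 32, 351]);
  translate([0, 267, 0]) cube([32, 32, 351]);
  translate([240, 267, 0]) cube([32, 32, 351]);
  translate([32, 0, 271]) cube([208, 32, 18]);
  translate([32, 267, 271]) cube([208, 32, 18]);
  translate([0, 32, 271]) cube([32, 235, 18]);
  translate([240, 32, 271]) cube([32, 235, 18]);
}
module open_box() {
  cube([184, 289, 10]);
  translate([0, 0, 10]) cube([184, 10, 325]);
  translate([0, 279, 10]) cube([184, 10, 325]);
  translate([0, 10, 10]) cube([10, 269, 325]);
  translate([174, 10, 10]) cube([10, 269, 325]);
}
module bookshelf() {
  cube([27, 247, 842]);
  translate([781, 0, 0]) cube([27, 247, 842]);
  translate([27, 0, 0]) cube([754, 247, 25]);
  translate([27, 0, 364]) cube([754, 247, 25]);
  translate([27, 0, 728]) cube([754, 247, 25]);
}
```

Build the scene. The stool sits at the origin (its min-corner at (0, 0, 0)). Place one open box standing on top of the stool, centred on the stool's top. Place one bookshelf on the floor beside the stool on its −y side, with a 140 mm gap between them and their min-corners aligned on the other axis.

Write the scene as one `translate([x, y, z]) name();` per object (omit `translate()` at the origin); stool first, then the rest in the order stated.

stool();
translate([44, 5, 383]) open_box();
translate([0, -387, 0]) bookshelf();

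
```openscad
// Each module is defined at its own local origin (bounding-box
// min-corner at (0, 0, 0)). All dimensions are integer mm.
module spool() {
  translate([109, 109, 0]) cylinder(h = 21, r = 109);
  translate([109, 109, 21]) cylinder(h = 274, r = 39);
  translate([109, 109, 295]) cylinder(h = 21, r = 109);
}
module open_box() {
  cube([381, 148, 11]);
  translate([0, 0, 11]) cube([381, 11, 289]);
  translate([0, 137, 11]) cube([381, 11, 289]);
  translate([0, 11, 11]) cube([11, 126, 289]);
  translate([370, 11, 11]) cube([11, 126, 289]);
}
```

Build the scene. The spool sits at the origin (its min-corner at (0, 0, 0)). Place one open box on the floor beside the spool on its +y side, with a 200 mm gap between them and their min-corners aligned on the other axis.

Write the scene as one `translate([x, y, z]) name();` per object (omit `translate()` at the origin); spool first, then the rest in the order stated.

spool();
translate([0, 418, 0]) open_box();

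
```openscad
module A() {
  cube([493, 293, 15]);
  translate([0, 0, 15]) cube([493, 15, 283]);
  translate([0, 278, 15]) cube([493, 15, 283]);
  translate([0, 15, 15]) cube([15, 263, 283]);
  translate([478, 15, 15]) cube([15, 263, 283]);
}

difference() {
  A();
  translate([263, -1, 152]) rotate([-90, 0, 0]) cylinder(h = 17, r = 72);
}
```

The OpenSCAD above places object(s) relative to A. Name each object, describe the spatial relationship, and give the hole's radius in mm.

The subtracted cylinder has r = 72 mm.

A is an open box. The open box has a circular hole through its front wall. The hole's radius is 72 mm.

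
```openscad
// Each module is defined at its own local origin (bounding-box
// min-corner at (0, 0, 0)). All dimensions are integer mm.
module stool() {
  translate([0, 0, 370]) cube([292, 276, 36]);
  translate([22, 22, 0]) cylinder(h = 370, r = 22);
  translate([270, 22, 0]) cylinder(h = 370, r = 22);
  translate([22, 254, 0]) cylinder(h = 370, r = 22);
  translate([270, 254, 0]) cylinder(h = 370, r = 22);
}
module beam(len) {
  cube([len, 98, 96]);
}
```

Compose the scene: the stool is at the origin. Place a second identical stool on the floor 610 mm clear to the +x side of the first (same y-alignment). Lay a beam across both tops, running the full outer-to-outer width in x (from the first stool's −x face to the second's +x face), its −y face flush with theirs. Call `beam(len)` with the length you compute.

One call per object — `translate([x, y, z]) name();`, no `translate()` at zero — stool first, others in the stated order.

stool();
translate([902, 0, 0]) stool();
translate([0, 0, 406]) beam(1194);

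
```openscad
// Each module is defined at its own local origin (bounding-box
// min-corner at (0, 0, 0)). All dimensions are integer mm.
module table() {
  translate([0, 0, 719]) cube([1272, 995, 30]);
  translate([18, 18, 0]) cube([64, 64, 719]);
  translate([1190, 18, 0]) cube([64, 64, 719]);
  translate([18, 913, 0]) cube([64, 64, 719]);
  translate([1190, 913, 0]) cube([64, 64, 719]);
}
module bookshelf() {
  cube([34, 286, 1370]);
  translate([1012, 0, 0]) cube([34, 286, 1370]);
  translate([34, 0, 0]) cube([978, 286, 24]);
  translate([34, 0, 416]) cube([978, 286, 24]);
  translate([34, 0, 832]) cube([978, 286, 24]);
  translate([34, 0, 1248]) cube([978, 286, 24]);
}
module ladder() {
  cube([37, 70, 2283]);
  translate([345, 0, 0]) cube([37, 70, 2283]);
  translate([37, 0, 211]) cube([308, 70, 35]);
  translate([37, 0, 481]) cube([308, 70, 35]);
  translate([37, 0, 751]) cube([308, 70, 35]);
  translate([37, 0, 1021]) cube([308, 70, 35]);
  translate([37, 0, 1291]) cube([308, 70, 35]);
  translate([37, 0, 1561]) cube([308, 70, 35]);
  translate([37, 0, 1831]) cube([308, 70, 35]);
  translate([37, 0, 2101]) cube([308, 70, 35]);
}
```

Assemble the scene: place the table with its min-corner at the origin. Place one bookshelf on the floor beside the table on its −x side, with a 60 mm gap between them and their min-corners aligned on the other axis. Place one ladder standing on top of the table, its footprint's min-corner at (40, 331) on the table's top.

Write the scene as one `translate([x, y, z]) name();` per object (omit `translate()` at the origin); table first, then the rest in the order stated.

table();
translate([-1106, 0, 0]) bookshelf();
translate([40, 331, 749]) ladder();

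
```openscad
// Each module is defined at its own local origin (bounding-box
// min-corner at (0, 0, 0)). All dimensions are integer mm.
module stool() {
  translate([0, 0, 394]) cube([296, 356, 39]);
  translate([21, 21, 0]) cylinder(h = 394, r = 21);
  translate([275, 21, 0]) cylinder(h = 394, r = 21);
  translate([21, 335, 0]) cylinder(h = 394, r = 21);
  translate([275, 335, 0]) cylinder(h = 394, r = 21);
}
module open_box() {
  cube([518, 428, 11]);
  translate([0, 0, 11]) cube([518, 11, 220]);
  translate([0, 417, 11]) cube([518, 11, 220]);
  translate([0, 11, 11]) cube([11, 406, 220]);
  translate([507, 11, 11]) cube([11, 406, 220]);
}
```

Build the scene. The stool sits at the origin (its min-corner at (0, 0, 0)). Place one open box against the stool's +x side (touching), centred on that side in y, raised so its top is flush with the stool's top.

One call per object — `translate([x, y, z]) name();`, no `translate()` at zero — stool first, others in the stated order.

stool();
translate([296, -36, 202]) open_box();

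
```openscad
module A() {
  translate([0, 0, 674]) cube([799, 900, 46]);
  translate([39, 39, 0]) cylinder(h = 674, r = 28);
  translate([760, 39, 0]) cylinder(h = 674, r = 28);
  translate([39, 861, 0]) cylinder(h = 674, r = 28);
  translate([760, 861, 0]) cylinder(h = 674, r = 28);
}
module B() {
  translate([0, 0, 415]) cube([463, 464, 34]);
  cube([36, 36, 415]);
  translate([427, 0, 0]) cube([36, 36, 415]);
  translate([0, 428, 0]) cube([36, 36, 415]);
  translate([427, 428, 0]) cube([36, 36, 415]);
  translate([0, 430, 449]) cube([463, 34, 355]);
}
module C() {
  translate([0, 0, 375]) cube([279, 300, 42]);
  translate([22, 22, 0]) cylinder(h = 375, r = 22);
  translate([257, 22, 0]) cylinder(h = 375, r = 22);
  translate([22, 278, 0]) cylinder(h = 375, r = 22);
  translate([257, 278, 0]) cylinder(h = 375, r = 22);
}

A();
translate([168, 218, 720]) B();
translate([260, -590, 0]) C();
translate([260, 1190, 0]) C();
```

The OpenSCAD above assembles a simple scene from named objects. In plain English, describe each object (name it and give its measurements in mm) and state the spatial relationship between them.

A is a rectangular dining table. The top is 799×900×46 mm with its upper surface at z = 720 mm. It stands on four round legs of 56 mm diameter, each leg's bounding box inset 11 mm from the nearest pair of top edges, running from the floor to the underside of the top.

B is a chair. The seat is a 463×464×34 mm slab with its top at z = 449 mm, on four 36×36 mm corner legs (flush with the seat edges, standing on z = 0). A flat backrest 34 mm thick, 355 mm tall, spans the full seat width and rises from the seat top along its +y edge, rear face flush with the rear of the seat.

C is a four-legged stool. The seat is a 279×300×42 mm slab whose top surface is at z = 417 mm; four round legs, each 44 mm in diameter, run from the floor (z = 0) to the underside of the seat, each leg's axis is inset half a diameter from the nearest pair of seat edges (so the leg's bounding box is flush with the corner).

The chair is on top of the table, centred. Two stools sit around the table at the −y, +y sides.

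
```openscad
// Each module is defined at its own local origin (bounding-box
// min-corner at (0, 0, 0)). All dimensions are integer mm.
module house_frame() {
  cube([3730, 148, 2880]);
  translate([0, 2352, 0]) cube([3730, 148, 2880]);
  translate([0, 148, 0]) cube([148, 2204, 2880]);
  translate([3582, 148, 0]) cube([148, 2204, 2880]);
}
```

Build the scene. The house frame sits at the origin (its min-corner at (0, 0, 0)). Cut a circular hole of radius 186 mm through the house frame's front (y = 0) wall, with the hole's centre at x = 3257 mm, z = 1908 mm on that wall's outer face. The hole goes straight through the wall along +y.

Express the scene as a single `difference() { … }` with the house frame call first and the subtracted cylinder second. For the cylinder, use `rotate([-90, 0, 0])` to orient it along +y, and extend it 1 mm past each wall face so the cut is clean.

difference() {
  house_frame();
  translate([3257, -1, 1908]) rotate([-90, 0, 0]) cylinder(h = 150, r = 186);
}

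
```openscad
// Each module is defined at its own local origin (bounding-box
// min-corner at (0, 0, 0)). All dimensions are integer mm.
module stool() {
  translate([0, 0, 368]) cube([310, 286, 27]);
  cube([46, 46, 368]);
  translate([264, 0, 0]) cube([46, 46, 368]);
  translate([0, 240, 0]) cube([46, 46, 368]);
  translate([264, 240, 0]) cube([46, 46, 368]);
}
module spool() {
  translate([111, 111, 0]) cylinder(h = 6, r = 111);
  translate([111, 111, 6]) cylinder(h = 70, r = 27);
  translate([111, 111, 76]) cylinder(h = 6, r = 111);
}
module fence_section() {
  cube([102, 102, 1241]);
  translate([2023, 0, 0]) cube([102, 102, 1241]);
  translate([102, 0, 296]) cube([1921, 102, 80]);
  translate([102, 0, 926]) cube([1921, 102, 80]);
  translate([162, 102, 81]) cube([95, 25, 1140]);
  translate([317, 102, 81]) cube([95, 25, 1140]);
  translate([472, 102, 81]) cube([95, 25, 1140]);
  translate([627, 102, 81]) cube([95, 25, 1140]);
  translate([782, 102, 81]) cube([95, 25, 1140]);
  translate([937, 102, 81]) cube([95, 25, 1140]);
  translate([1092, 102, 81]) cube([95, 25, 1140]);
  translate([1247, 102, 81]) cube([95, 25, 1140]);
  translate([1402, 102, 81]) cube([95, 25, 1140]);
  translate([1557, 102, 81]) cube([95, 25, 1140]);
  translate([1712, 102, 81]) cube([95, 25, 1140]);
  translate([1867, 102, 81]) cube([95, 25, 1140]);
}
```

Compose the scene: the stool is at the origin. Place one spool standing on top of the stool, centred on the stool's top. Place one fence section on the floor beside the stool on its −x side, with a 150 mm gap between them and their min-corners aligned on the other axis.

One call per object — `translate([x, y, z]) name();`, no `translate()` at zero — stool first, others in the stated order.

stool();
translate([44, 32, 395]) spool();
translate([-2275, 0, 0]) fence_section();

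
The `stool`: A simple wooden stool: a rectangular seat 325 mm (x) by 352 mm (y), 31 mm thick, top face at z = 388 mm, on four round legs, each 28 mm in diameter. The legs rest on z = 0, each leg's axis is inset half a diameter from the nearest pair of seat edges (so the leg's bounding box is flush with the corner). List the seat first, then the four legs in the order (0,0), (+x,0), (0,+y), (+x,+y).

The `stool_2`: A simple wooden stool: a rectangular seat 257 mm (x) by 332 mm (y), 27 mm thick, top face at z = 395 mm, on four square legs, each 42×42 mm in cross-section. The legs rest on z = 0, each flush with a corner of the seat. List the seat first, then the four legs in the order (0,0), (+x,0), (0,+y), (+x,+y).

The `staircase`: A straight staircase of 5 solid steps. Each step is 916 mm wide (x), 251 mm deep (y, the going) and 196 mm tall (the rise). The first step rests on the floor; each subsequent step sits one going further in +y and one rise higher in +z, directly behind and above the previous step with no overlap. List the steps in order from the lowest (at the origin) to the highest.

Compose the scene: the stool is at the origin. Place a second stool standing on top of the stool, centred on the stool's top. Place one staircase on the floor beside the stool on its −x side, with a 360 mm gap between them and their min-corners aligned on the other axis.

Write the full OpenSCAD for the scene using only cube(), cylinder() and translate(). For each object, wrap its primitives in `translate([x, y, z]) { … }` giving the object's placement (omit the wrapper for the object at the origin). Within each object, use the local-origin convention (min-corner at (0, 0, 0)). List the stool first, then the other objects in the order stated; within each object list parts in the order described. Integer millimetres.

translate([0, 0, 357]) cube([325, 352, 31]);
translate([14, 14, 0]) cylinder(h = 357, r = 14);
translate([311, 14, 0]) cylinder(h = 357, r = 14);
translate([14, 338, 0]) cylinder(h = 357, r = 14);
translate([311, 338, 0]) cylinder(h = 357, r = 14);
translate([34, 10, 388]) {
  translate([0, 0, 368]) cube([257, 332, 27]);
  cube([42, 42, 368]);
  translate([215, 0, 0]) cube([42, 42, 368]);
  translate([0, 290, 0]) cube([42, 42, 368]);
  translate([215, 290, 0]) cube([42, 42, 368]);
}
translate([-1276, 0, 0]) {
  cube([916, 251, 196]);
  translate([0, 251, 196]) cube([916, 251, 196]);
  translate([0, 502, 392]) cube([916, 251, 196]);
  translate([0, 753, 588]) cube([916, 251, 196]);
  translate([0, 1004, 784]) cube([916, 251, 196]);
}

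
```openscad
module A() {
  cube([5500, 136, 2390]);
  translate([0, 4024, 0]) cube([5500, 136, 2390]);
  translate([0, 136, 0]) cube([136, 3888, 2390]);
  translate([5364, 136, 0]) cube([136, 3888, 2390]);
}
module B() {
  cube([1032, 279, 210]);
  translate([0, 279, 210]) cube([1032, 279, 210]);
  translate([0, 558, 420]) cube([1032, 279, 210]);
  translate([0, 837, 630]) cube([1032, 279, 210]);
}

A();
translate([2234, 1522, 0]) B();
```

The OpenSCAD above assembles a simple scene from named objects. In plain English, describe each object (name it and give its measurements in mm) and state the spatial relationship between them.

A is the wall frame of a small rectangular building: four walls, each 2390 mm tall and 136 mm thick, enclosing a footprint 5500 mm (x) by 4160 mm (y) outside-to-outside, with no floor or roof. The front and back walls (the −y and +y sides) span the full width; the two side walls fit between them.

B is a straight staircase of 4 solid steps. Each step is 1032 mm wide (x), 279 mm deep (y, the going) and 210 mm tall (the rise). The first step rests on the floor; each subsequent step sits one going further in +y and one rise higher in +z, directly behind and above the previous step with no overlap.

The staircase sits inside the house frame, centred.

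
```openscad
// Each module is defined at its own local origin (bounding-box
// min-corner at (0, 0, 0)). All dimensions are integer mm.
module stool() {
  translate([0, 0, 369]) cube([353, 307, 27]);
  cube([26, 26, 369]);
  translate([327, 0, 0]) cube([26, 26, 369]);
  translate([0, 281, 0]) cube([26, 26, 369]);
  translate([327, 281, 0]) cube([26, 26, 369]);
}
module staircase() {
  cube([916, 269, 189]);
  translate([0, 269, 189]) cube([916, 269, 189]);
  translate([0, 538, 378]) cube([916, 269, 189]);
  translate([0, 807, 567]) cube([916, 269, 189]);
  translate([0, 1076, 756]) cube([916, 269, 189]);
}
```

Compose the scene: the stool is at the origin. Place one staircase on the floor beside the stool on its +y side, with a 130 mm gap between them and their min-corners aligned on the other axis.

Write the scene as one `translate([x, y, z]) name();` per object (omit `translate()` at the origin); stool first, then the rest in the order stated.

stool();
translate([0, 437, 0]) staircase();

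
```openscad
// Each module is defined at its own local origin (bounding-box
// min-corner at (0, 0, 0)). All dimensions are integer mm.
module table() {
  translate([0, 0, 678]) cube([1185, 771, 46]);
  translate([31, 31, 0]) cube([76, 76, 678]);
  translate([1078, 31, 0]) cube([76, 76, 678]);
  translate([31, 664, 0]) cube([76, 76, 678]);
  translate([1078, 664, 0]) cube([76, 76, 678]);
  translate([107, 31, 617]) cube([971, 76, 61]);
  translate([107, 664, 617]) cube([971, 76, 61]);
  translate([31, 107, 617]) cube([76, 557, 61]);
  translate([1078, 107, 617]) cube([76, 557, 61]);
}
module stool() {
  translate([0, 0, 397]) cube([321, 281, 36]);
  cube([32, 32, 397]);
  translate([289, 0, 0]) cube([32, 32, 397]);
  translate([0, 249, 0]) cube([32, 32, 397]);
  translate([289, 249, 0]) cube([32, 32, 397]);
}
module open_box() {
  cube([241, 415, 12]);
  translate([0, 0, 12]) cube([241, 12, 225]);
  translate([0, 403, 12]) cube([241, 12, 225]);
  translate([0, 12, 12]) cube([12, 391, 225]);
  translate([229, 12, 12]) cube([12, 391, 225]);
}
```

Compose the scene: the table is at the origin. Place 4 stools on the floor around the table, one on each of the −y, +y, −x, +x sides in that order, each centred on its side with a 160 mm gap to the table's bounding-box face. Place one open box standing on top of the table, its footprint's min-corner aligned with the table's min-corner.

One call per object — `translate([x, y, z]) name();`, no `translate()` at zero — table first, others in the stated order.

table();
translate([432, -441, 0]) stool();
translate([432, 931, 0]) stool();
translate([-481, 245, 0]) stool();
translate([1345, 245, 0]) stool();
translate([0, 0, 724]) open_box();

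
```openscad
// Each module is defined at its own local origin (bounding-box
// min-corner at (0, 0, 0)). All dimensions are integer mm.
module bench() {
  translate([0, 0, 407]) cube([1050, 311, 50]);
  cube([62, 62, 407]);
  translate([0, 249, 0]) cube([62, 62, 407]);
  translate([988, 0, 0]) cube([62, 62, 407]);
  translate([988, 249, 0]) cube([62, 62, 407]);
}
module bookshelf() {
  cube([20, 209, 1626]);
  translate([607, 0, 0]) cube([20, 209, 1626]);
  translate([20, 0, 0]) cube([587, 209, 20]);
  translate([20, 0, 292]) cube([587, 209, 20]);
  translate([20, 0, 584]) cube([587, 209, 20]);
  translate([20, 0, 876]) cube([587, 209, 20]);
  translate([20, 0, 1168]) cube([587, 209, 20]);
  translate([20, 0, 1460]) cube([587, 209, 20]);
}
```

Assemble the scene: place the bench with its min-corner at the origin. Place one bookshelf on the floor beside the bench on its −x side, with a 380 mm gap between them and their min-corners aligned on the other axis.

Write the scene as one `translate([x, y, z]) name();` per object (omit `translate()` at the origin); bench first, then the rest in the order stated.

bench();
translate([-1007, 0, 0]) bookshelf();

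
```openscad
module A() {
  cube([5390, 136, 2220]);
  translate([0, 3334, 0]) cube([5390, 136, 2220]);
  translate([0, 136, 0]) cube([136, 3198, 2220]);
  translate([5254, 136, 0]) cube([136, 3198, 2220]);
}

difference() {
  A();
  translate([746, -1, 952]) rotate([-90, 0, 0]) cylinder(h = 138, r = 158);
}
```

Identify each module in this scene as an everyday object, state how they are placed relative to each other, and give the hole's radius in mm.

The subtracted cylinder has r = 158 mm.

A is a house frame. The house frame has a circular hole through its front wall. The hole's radius is 158 mm.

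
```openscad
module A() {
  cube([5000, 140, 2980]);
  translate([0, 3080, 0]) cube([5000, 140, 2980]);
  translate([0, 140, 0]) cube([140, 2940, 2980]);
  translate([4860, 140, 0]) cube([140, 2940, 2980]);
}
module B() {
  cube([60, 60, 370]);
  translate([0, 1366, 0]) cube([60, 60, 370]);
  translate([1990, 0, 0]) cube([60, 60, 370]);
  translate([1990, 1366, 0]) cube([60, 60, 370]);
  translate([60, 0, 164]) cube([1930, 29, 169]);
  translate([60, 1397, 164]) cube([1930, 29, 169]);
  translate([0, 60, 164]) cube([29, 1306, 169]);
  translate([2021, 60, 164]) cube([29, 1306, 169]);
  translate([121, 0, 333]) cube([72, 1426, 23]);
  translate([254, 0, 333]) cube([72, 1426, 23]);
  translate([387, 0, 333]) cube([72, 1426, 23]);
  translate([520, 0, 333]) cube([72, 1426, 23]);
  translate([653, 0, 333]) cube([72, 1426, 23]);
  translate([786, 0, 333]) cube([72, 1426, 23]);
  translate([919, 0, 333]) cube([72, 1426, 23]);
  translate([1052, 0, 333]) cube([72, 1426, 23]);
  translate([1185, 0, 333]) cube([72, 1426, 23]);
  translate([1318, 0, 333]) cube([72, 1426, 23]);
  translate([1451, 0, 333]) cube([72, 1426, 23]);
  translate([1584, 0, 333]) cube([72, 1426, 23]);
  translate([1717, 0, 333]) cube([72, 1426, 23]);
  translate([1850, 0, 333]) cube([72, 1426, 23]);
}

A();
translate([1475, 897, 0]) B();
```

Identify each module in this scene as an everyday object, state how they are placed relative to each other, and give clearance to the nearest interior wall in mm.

Clearances: x = 1335, y = 757; minimum 757 mm.

A is a house frame. B is a bed frame. The bed frame sits inside the house frame, centred. The clearance to the nearest interior wall is 757 mm.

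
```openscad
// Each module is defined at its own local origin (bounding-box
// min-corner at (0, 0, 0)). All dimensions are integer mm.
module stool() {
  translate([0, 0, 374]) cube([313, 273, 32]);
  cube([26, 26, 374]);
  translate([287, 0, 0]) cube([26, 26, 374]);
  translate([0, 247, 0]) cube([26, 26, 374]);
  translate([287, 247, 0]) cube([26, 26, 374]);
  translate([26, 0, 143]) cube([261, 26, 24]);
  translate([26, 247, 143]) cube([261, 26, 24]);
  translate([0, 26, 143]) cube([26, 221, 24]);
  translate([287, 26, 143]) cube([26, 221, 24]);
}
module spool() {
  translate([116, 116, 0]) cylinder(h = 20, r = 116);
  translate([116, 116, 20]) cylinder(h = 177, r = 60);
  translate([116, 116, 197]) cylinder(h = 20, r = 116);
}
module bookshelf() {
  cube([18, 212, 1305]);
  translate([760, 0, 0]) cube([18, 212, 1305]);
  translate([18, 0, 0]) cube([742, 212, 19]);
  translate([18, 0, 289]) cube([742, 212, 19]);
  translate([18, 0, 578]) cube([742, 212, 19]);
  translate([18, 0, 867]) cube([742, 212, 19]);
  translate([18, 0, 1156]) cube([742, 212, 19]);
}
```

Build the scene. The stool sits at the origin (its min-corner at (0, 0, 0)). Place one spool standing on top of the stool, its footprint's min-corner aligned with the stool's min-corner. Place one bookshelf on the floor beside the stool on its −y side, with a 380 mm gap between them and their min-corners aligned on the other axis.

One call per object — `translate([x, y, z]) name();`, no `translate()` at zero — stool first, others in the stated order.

stool();
translate([0, 0, 406]) spool();
translate([0, -592, 0]) bookshelf();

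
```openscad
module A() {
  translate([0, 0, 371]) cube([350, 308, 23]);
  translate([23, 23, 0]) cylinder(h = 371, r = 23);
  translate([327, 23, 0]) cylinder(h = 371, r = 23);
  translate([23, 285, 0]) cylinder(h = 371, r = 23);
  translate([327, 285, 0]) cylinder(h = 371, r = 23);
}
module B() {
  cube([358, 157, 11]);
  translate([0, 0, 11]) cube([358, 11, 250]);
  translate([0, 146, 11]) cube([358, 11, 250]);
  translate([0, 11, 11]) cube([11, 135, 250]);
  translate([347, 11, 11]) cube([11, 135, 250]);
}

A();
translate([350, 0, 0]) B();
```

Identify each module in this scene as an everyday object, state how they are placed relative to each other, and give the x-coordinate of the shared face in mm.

A is a stool. B is an open box. The open box is against the stool's +x side, with their −y faces flush. The x-coordinate of the shared face is 350 mm.

The stool's +x face and the open box's −x face are both at x = 350 mm.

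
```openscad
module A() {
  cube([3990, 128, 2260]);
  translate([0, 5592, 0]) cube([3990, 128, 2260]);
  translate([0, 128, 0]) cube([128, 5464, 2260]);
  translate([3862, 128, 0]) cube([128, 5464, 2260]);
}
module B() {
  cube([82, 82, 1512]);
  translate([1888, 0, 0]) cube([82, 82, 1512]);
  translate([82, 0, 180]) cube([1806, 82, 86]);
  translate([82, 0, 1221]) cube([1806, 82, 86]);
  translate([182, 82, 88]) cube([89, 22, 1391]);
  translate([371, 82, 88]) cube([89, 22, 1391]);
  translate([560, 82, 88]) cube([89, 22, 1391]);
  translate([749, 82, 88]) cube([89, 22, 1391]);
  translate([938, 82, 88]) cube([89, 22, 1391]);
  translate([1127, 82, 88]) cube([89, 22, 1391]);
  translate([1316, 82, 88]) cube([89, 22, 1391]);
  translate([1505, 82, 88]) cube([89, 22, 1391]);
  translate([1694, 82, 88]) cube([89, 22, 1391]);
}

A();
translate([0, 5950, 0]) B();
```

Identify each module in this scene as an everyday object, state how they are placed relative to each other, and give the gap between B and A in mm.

The fence section's nearest face is 230 mm from the house frame's +y face.

A is a house frame. B is a fence section. The fence section is on the floor beside the house frame on its +y side. The gap between the fence section and the house frame is 230 mm.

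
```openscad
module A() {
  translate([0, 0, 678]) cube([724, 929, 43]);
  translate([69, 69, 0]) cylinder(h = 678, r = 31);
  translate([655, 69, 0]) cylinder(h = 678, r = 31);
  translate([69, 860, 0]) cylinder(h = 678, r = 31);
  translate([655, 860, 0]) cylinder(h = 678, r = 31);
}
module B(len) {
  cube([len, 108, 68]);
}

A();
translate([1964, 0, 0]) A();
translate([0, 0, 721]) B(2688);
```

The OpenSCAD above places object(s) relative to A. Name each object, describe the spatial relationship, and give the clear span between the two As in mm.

A is a table. B is a beam. A beam spans the tops of two tables. The clear span between the two tables is 1240 mm.

Second table starts at x = 1964; first ends at x = 724; clear span = 1964 − 724 = 1240 mm.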